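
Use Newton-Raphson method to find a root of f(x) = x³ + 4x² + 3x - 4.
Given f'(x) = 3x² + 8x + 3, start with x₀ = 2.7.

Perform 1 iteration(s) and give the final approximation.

f(x) = x³ + 4x² + 3x - 4
f'(x) = 3x² + 8x + 3
x₀ = 2.7

Newton-Raphson formula: x_{n+1} = x_n - f(x_n)/f'(x_n)

Iteration 1:
  f(2.700000) = 52.943000
  f'(2.700000) = 46.470000
  x_1 = 2.700000 - 52.943000/46.470000 = 1.560706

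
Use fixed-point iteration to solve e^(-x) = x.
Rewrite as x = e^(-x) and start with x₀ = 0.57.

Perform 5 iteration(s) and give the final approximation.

Equation: e^(-x) = x
Fixed-point form: x = e^(-x)
x₀ = 0.57

x_1 = g(0.570000) = 0.565525
x_2 = g(0.565525) = 0.568062
x_3 = g(0.568062) = 0.566623
x_4 = g(0.566623) = 0.567439
x_5 = g(0.567439) = 0.566976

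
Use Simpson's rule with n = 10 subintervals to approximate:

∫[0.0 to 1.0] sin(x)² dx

f(x) = sin(x)²
a = 0.0, b = 1.0, n = 10
h = (b - a)/n = 0.100000

Simpson's rule: (h/3)[f(x₀) + 4f(x₁) + 2f(x₂) + ... + f(xₙ)]

x_0 = 0.0000, f(x_0) = 0.000000, coefficient = 1
x_1 = 0.1000, f(x_1) = 0.009967, coefficient = 4
x_2 = 0.2000, f(x_2) = 0.039470, coefficient = 2
x_3 = 0.3000, f(x_3) = 0.087332, coefficient = 4
x_4 = 0.4000, f(x_4) = 0.151647, coefficient = 2
x_5 = 0.5000, f(x_5) = 0.229849, coefficient = 4
x_6 = 0.6000, f(x_6) = 0.318821, coefficient = 2
x_7 = 0.7000, f(x_7) = 0.415016, coefficient = 4
x_8 = 0.8000, f(x_8) = 0.514600, coefficient = 2
x_9 = 0.9000, f(x_9) = 0.613601, coefficient = 4
x_10 = 1.0000, f(x_10) = 0.708073, coefficient = 1

I ≈ (0.100000/3) × 8.180208 = 0.272674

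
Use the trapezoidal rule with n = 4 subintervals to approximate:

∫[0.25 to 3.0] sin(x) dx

f(x) = sin(x)
a = 0.25, b = 3.0, n = 4
h = (b - a)/n = 0.687500

Trapezoidal rule: (h/2)[f(x₀) + 2f(x₁) + 2f(x₂) + ... + f(xₙ)]

x_0 = 0.2500, f(x_0) = 0.247404, coefficient = 1
x_1 = 0.9375, f(x_1) = 0.806081, coefficient = 2
x_2 = 1.6250, f(x_2) = 0.998531, coefficient = 2
x_3 = 2.3125, f(x_3) = 0.737319, coefficient = 2
x_4 = 3.0000, f(x_4) = 0.141120, coefficient = 1

I ≈ (0.687500/2) × 5.472386 = 1.881133
Exact value: 1.958905
Error: 0.077772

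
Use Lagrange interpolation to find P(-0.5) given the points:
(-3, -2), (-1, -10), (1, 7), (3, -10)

Lagrange interpolation formula:
P(x) = Σ yᵢ × Lᵢ(x)
where Lᵢ(x) = Π_{j≠i} (x - xⱼ)/(xᵢ - xⱼ)

L_0(-0.5) = (-0.5 - (-1))/(-3 - (-1)) × (-0.5 - 1)/(-3 - 1) × (-0.5 - 3)/(-3 - 3) = -0.054688
L_1(-0.5) = (-0.5 - (-3))/(-1 - (-3)) × (-0.5 - 1)/(-1 - 1) × (-0.5 - 3)/(-1 - 3) = 0.820312
L_2(-0.5) = (-0.5 - (-3))/(1 - (-3)) × (-0.5 - (-1))/(1 - (-1)) × (-0.5 - 3)/(1 - 3) = 0.273438
L_3(-0.5) = (-0.5 - (-3))/(3 - (-3)) × (-0.5 - (-1))/(3 - (-1)) × (-0.5 - 1)/(3 - 1) = -0.039062

P(-0.5) = (-2)×L_0(-0.5) + (-10)×L_1(-0.5) + 7×L_2(-0.5) + (-10)×L_3(-0.5)
P(-0.5) = -5.789062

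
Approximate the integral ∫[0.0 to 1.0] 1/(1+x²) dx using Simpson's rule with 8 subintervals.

f(x) = 1/(1+x²)
a = 0.0, b = 1.0, n = 8
h = (b - a)/n = 0.125000

Simpson's rule: (h/3)[f(x₀) + 4f(x₁) + 2f(x₂) + ... + f(xₙ)]

x_0 = 0.0000, f(x_0) = 1.000000, coefficient = 1
x_1 = 0.1250, f(x_1) = 0.984615, coefficient = 4
x_2 = 0.2500, f(x_2) = 0.941176, coefficient = 2
x_3 = 0.3750, f(x_3) = 0.876712, coefficient = 4
x_4 = 0.5000, f(x_4) = 0.800000, coefficient = 2
x_5 = 0.6250, f(x_5) = 0.719101, coefficient = 4
x_6 = 0.7500, f(x_6) = 0.640000, coefficient = 2
x_7 = 0.8750, f(x_7) = 0.566372, coefficient = 4
x_8 = 1.0000, f(x_8) = 0.500000, coefficient = 1

I ≈ (0.125000/3) × 18.849555 = 0.785398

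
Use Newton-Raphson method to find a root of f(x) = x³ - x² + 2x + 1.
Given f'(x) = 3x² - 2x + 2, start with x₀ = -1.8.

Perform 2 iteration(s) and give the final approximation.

f(x) = x³ - x² + 2x + 1
f'(x) = 3x² - 2x + 2
x₀ = -1.8

Newton-Raphson formula: x_{n+1} = x_n - f(x_n)/f'(x_n)

Iteration 1:
  f(-1.800000) = -11.672000
  f'(-1.800000) = 15.320000
  x_1 = -1.800000 - (-11.672000)/15.320000 = -1.038120
Iteration 2:
  f(-1.038120) = -3.272709
  f'(-1.038120) = 7.309320
  x_2 = -1.038120 - (-3.272709)/7.309320 = -0.590376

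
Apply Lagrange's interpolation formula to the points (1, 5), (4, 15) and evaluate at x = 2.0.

Lagrange interpolation formula:
P(x) = Σ yᵢ × Lᵢ(x)
where Lᵢ(x) = Π_{j≠i} (x - xⱼ)/(xᵢ - xⱼ)

L_0(2.0) = (2.0 - 4)/(1 - 4) = 0.666667
L_1(2.0) = (2.0 - 1)/(4 - 1) = 0.333333

P(2.0) = 5×L_0(2.0) + 15×L_1(2.0)
P(2.0) = 8.333333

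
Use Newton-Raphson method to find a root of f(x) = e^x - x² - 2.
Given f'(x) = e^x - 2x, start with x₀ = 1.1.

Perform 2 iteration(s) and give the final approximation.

f(x) = e^x - x² - 2
f'(x) = e^x - 2x
x₀ = 1.1

Newton-Raphson formula: x_{n+1} = x_n - f(x_n)/f'(x_n)

Iteration 1:
  f(1.100000) = -0.205834
  f'(1.100000) = 0.804166
  x_1 = 1.100000 - (-0.205834)/0.804166 = 1.355960
Iteration 2:
  f(1.355960) = 0.041856
  f'(1.355960) = 1.168564
  x_2 = 1.355960 - 0.041856/1.168564 = 1.320141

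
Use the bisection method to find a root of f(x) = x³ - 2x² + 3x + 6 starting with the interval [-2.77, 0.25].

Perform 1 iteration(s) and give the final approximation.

f(x) = x³ - 2x² + 3x + 6
Initial interval: [-2.77, 0.25]

Iteration 1:
  c_1 = (-2.770000 + 0.250000)/2 = -1.260000
  f(c_1) = f(-1.260000) = -2.955576
  f(a) × f(c) ≥ 0, new interval: [-1.260000, 0.250000]

After 1 iteration(s), the approximation is c_1 = -1.260000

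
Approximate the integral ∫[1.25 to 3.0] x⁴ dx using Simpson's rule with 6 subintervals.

f(x) = x⁴
a = 1.25, b = 3.0, n = 6
h = (b - a)/n = 0.291667

Simpson's rule: (h/3)[f(x₀) + 4f(x₁) + 2f(x₂) + ... + f(xₙ)]

x_0 = 1.2500, f(x_0) = 2.441406, coefficient = 1
x_1 = 1.5417, f(x_1) = 5.648875, coefficient = 4
x_2 = 1.8333, f(x_2) = 11.297068, coefficient = 2
x_3 = 2.1250, f(x_3) = 20.390869, coefficient = 4
x_4 = 2.4167, f(x_4) = 34.108845, coefficient = 2
x_5 = 2.7083, f(x_5) = 53.803244, coefficient = 4
x_6 = 3.0000, f(x_6) = 81.000000, coefficient = 1

I ≈ (0.291667/3) × 493.625181 = 47.991337
Exact value: 47.989648
Error: 0.001689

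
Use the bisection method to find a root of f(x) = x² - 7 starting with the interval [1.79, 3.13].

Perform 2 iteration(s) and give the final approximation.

f(x) = x² - 7
Initial interval: [1.79, 3.13]

Iteration 1:
  c_1 = (1.790000 + 3.130000)/2 = 2.460000
  f(c_1) = f(2.460000) = -0.948400
  f(a) × f(c) ≥ 0, new interval: [2.460000, 3.130000]
Iteration 2:
  c_2 = (2.460000 + 3.130000)/2 = 2.795000
  f(c_2) = f(2.795000) = 0.812025
  f(a) × f(c) < 0, new interval: [2.460000, 2.795000]

After 2 iteration(s), the approximation is c_2 = 2.795000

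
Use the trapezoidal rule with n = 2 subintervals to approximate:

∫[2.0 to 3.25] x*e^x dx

f(x) = x*e^x
a = 2.0, b = 3.25, n = 2
h = (b - a)/n = 0.625000

Trapezoidal rule: (h/2)[f(x₀) + 2f(x₁) + 2f(x₂) + ... + f(xₙ)]

x_0 = 2.0000, f(x_0) = 14.778112, coefficient = 1
x_1 = 2.6250, f(x_1) = 36.237007, coefficient = 2
x_2 = 3.2500, f(x_2) = 83.818605, coefficient = 1

I ≈ (0.625000/2) × 171.070731 = 53.459604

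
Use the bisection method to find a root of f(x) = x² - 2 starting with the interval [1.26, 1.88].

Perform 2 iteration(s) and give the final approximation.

f(x) = x² - 2
Initial interval: [1.26, 1.88]

Iteration 1:
  c_1 = (1.260000 + 1.880000)/2 = 1.570000
  f(c_1) = f(1.570000) = 0.464900
  f(a) × f(c) < 0, new interval: [1.260000, 1.570000]
Iteration 2:
  c_2 = (1.260000 + 1.570000)/2 = 1.415000
  f(c_2) = f(1.415000) = 0.002225
  f(a) × f(c) < 0, new interval: [1.260000, 1.415000]

After 2 iteration(s), the approximation is c_2 = 1.415000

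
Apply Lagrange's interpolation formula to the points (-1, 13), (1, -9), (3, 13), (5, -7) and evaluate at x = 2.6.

Lagrange interpolation formula:
P(x) = Σ yᵢ × Lᵢ(x)
where Lᵢ(x) = Π_{j≠i} (x - xⱼ)/(xᵢ - xⱼ)

L_0(2.6) = (2.6 - 1)/(-1 - 1) × (2.6 - 3)/(-1 - 3) × (2.6 - 5)/(-1 - 5) = -0.032000
L_1(2.6) = (2.6 - (-1))/(1 - (-1)) × (2.6 - 3)/(1 - 3) × (2.6 - 5)/(1 - 5) = 0.216000
L_2(2.6) = (2.6 - (-1))/(3 - (-1)) × (2.6 - 1)/(3 - 1) × (2.6 - 5)/(3 - 5) = 0.864000
L_3(2.6) = (2.6 - (-1))/(5 - (-1)) × (2.6 - 1)/(5 - 1) × (2.6 - 3)/(5 - 3) = -0.048000

P(2.6) = 13×L_0(2.6) + (-9)×L_1(2.6) + 13×L_2(2.6) + (-7)×L_3(2.6)
P(2.6) = 9.208000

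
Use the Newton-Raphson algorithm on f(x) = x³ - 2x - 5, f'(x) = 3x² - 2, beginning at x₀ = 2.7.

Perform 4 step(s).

f(x) = x³ - 2x - 5
f'(x) = 3x² - 2
x₀ = 2.7

Newton-Raphson formula: x_{n+1} = x_n - f(x_n)/f'(x_n)

Iteration 1:
  f(2.700000) = 9.283000
  f'(2.700000) = 19.870000
  x_1 = 2.700000 - 9.283000/19.870000 = 2.232813
Iteration 2:
  f(2.232813) = 1.665964
  f'(2.232813) = 12.956366
  x_2 = 2.232813 - 1.665964/12.956366 = 2.104231
Iteration 3:
  f(2.104231) = 0.108623
  f'(2.104231) = 11.283360
  x_3 = 2.104231 - 0.108623/11.283360 = 2.094604
Iteration 4:
  f(2.094604) = 0.000584
  f'(2.094604) = 11.162095
  x_4 = 2.094604 - 0.000584/11.162095 = 2.094551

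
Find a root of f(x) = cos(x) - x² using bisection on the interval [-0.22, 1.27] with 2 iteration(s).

f(x) = cos(x) - x²
Initial interval: [-0.22, 1.27]

Iteration 1:
  c_1 = (-0.220000 + 1.270000)/2 = 0.525000
  f(c_1) = f(0.525000) = 0.589699
  f(a) × f(c) ≥ 0, new interval: [0.525000, 1.270000]
Iteration 2:
  c_2 = (0.525000 + 1.270000)/2 = 0.897500
  f(c_2) = f(0.897500) = -0.181940
  f(a) × f(c) < 0, new interval: [0.525000, 0.897500]

After 2 iteration(s), the approximation is c_2 = 0.897500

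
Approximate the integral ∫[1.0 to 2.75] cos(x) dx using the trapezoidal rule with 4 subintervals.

f(x) = cos(x)
a = 1.0, b = 2.75, n = 4
h = (b - a)/n = 0.437500

Trapezoidal rule: (h/2)[f(x₀) + 2f(x₁) + 2f(x₂) + ... + f(xₙ)]

x_0 = 1.0000, f(x_0) = 0.540302, coefficient = 1
x_1 = 1.4375, f(x_1) = 0.132902, coefficient = 2
x_2 = 1.8750, f(x_2) = -0.299534, coefficient = 2
x_3 = 2.3125, f(x_3) = -0.675545, coefficient = 2
x_4 = 2.7500, f(x_4) = -0.924302, coefficient = 1

I ≈ (0.437500/2) × -2.068353 = -0.452452
Exact value: -0.459810
Error: 0.007358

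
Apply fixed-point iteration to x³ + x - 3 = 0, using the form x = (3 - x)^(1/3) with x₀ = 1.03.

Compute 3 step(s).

Equation: x³ + x - 3 = 0
Fixed-point form: x = (3 - x)^(1/3)
x₀ = 1.03

x_1 = g(1.030000) = 1.253590
x_2 = g(1.253590) = 1.204247
x_3 = g(1.204247) = 1.215483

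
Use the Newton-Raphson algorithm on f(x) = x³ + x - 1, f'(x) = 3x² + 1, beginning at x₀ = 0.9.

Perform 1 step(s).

f(x) = x³ + x - 1
f'(x) = 3x² + 1
x₀ = 0.9

Newton-Raphson formula: x_{n+1} = x_n - f(x_n)/f'(x_n)

Iteration 1:
  f(0.900000) = 0.629000
  f'(0.900000) = 3.430000
  x_1 = 0.900000 - 0.629000/3.430000 = 0.716618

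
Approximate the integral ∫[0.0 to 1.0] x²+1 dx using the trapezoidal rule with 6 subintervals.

f(x) = x²+1
a = 0.0, b = 1.0, n = 6
h = (b - a)/n = 0.166667

Trapezoidal rule: (h/2)[f(x₀) + 2f(x₁) + 2f(x₂) + ... + f(xₙ)]

x_0 = 0.0000, f(x_0) = 1.000000, coefficient = 1
x_1 = 0.1667, f(x_1) = 1.027778, coefficient = 2
x_2 = 0.3333, f(x_2) = 1.111111, coefficient = 2
x_3 = 0.5000, f(x_3) = 1.250000, coefficient = 2
x_4 = 0.6667, f(x_4) = 1.444444, coefficient = 2
x_5 = 0.8333, f(x_5) = 1.694444, coefficient = 2
x_6 = 1.0000, f(x_6) = 2.000000, coefficient = 1

I ≈ (0.166667/2) × 16.055556 = 1.337963
Exact value: 1.333333
Error: 0.004630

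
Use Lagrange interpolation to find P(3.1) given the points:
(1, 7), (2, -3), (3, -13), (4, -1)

Lagrange interpolation formula:
P(x) = Σ yᵢ × Lᵢ(x)
where Lᵢ(x) = Π_{j≠i} (x - xⱼ)/(xᵢ - xⱼ)

L_0(3.1) = (3.1 - 2)/(1 - 2) × (3.1 - 3)/(1 - 3) × (3.1 - 4)/(1 - 4) = 0.016500
L_1(3.1) = (3.1 - 1)/(2 - 1) × (3.1 - 3)/(2 - 3) × (3.1 - 4)/(2 - 4) = -0.094500
L_2(3.1) = (3.1 - 1)/(3 - 1) × (3.1 - 2)/(3 - 2) × (3.1 - 4)/(3 - 4) = 1.039500
L_3(3.1) = (3.1 - 1)/(4 - 1) × (3.1 - 2)/(4 - 2) × (3.1 - 3)/(4 - 3) = 0.038500

P(3.1) = 7×L_0(3.1) + (-3)×L_1(3.1) + (-13)×L_2(3.1) + (-1)×L_3(3.1)
P(3.1) = -13.153000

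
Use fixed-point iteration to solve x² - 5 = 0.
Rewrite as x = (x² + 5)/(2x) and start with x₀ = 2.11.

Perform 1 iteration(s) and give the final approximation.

Equation: x² - 5 = 0
Fixed-point form: x = (x² + 5)/(2x)
x₀ = 2.11

x_1 = g(2.110000) = 2.239834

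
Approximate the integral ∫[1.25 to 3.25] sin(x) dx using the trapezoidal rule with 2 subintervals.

f(x) = sin(x)
a = 1.25, b = 3.25, n = 2
h = (b - a)/n = 1.000000

Trapezoidal rule: (h/2)[f(x₀) + 2f(x₁) + 2f(x₂) + ... + f(xₙ)]

x_0 = 1.2500, f(x_0) = 0.948985, coefficient = 1
x_1 = 2.2500, f(x_1) = 0.778073, coefficient = 2
x_2 = 3.2500, f(x_2) = -0.108195, coefficient = 1

I ≈ (1.000000/2) × 2.396936 = 1.198468
Exact value: 1.309452
Error: 0.110984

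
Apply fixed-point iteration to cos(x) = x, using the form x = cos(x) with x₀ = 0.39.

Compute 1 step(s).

Equation: cos(x) = x
Fixed-point form: x = cos(x)
x₀ = 0.39

x_1 = g(0.390000) = 0.924909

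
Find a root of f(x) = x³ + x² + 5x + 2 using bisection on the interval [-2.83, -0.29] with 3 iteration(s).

f(x) = x³ + x² + 5x + 2
Initial interval: [-2.83, -0.29]

Iteration 1:
  c_1 = (-2.830000 + (-0.290000))/2 = -1.560000
  f(c_1) = f(-1.560000) = -7.162816
  f(a) × f(c) ≥ 0, new interval: [-1.560000, -0.290000]
Iteration 2:
  c_2 = (-1.560000 + (-0.290000))/2 = -0.925000
  f(c_2) = f(-0.925000) = -2.560828
  f(a) × f(c) ≥ 0, new interval: [-0.925000, -0.290000]
Iteration 3:
  c_3 = (-0.925000 + (-0.290000))/2 = -0.607500
  f(c_3) = f(-0.607500) = -0.892645
  f(a) × f(c) ≥ 0, new interval: [-0.607500, -0.290000]

After 3 iteration(s), the approximation is c_3 = -0.607500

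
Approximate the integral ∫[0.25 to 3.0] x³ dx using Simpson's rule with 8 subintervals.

f(x) = x³
a = 0.25, b = 3.0, n = 8
h = (b - a)/n = 0.343750

Simpson's rule: (h/3)[f(x₀) + 4f(x₁) + 2f(x₂) + ... + f(xₙ)]

x_0 = 0.2500, f(x_0) = 0.015625, coefficient = 1
x_1 = 0.5938, f(x_1) = 0.209320, coefficient = 4
x_2 = 0.9375, f(x_2) = 0.823975, coefficient = 2
x_3 = 1.2812, f(x_3) = 2.103302, coefficient = 4
x_4 = 1.6250, f(x_4) = 4.291016, coefficient = 2
x_5 = 1.9688, f(x_5) = 7.630829, coefficient = 4
x_6 = 2.3125, f(x_6) = 12.366455, coefficient = 2
x_7 = 2.6562, f(x_7) = 18.741608, coefficient = 4
x_8 = 3.0000, f(x_8) = 27.000000, coefficient = 1

I ≈ (0.343750/3) × 176.718750 = 20.249023
Exact value: 20.249023
Error: 0.000000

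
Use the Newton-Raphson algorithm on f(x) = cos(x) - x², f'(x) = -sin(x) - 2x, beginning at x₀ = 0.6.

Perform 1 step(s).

f(x) = cos(x) - x²
f'(x) = -sin(x) - 2x
x₀ = 0.6

Newton-Raphson formula: x_{n+1} = x_n - f(x_n)/f'(x_n)

Iteration 1:
  f(0.600000) = 0.465336
  f'(0.600000) = -1.764642
  x_1 = 0.600000 - 0.465336/(-1.764642) = 0.863700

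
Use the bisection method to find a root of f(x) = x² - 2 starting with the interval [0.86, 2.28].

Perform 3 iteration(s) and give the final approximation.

f(x) = x² - 2
Initial interval: [0.86, 2.28]

Iteration 1:
  c_1 = (0.860000 + 2.280000)/2 = 1.570000
  f(c_1) = f(1.570000) = 0.464900
  f(a) × f(c) < 0, new interval: [0.860000, 1.570000]
Iteration 2:
  c_2 = (0.860000 + 1.570000)/2 = 1.215000
  f(c_2) = f(1.215000) = -0.523775
  f(a) × f(c) ≥ 0, new interval: [1.215000, 1.570000]
Iteration 3:
  c_3 = (1.215000 + 1.570000)/2 = 1.392500
  f(c_3) = f(1.392500) = -0.060944
  f(a) × f(c) ≥ 0, new interval: [1.392500, 1.570000]

After 3 iteration(s), the approximation is c_3 = 1.392500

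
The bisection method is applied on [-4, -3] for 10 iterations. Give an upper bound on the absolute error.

Bisection error bound: |error| ≤ (b-a)/2^n
|error| ≤ (-3 - (-4))/2^10 = 1/2^10
|error| ≤ 0.0009765625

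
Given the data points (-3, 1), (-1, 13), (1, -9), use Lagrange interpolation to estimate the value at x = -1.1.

Lagrange interpolation formula:
P(x) = Σ yᵢ × Lᵢ(x)
where Lᵢ(x) = Π_{j≠i} (x - xⱼ)/(xᵢ - xⱼ)

L_0(-1.1) = (-1.1 - (-1))/(-3 - (-1)) × (-1.1 - 1)/(-3 - 1) = 0.026250
L_1(-1.1) = (-1.1 - (-3))/(-1 - (-3)) × (-1.1 - 1)/(-1 - 1) = 0.997500
L_2(-1.1) = (-1.1 - (-3))/(1 - (-3)) × (-1.1 - (-1))/(1 - (-1)) = -0.023750

P(-1.1) = 1×L_0(-1.1) + 13×L_1(-1.1) + (-9)×L_2(-1.1)
P(-1.1) = 13.207500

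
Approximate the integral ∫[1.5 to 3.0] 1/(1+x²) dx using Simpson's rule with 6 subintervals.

f(x) = 1/(1+x²)
a = 1.5, b = 3.0, n = 6
h = (b - a)/n = 0.250000

Simpson's rule: (h/3)[f(x₀) + 4f(x₁) + 2f(x₂) + ... + f(xₙ)]

x_0 = 1.5000, f(x_0) = 0.307692, coefficient = 1
x_1 = 1.7500, f(x_1) = 0.246154, coefficient = 4
x_2 = 2.0000, f(x_2) = 0.200000, coefficient = 2
x_3 = 2.2500, f(x_3) = 0.164948, coefficient = 4
x_4 = 2.5000, f(x_4) = 0.137931, coefficient = 2
x_5 = 2.7500, f(x_5) = 0.116788, coefficient = 4
x_6 = 3.0000, f(x_6) = 0.100000, coefficient = 1

I ≈ (0.250000/3) × 3.195117 = 0.266260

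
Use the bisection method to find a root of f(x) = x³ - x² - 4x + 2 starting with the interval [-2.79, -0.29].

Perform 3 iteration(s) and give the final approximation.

f(x) = x³ - x² - 4x + 2
Initial interval: [-2.79, -0.29]

Iteration 1:
  c_1 = (-2.790000 + (-0.290000))/2 = -1.540000
  f(c_1) = f(-1.540000) = 2.136136
  f(a) × f(c) < 0, new interval: [-2.790000, -1.540000]
Iteration 2:
  c_2 = (-2.790000 + (-1.540000))/2 = -2.165000
  f(c_2) = f(-2.165000) = -4.175067
  f(a) × f(c) ≥ 0, new interval: [-2.165000, -1.540000]
Iteration 3:
  c_3 = (-2.165000 + (-1.540000))/2 = -1.852500
  f(c_3) = f(-1.852500) = -0.379085
  f(a) × f(c) ≥ 0, new interval: [-1.852500, -1.540000]

After 3 iteration(s), the approximation is c_3 = -1.852500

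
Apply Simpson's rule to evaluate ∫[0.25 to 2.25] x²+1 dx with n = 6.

f(x) = x²+1
a = 0.25, b = 2.25, n = 6
h = (b - a)/n = 0.333333

Simpson's rule: (h/3)[f(x₀) + 4f(x₁) + 2f(x₂) + ... + f(xₙ)]

x_0 = 0.2500, f(x_0) = 1.062500, coefficient = 1
x_1 = 0.5833, f(x_1) = 1.340278, coefficient = 4
x_2 = 0.9167, f(x_2) = 1.840278, coefficient = 2
x_3 = 1.2500, f(x_3) = 2.562500, coefficient = 4
x_4 = 1.5833, f(x_4) = 3.506944, coefficient = 2
x_5 = 1.9167, f(x_5) = 4.673611, coefficient = 4
x_6 = 2.2500, f(x_6) = 6.062500, coefficient = 1

I ≈ (0.333333/3) × 52.125000 = 5.791667
Exact value: 5.791667
Error: 0.000000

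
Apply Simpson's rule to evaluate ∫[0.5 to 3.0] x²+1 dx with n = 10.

f(x) = x²+1
a = 0.5, b = 3.0, n = 10
h = (b - a)/n = 0.250000

Simpson's rule: (h/3)[f(x₀) + 4f(x₁) + 2f(x₂) + ... + f(xₙ)]

x_0 = 0.5000, f(x_0) = 1.250000, coefficient = 1
x_1 = 0.7500, f(x_1) = 1.562500, coefficient = 4
x_2 = 1.0000, f(x_2) = 2.000000, coefficient = 2
x_3 = 1.2500, f(x_3) = 2.562500, coefficient = 4
x_4 = 1.5000, f(x_4) = 3.250000, coefficient = 2
x_5 = 1.7500, f(x_5) = 4.062500, coefficient = 4
x_6 = 2.0000, f(x_6) = 5.000000, coefficient = 2
x_7 = 2.2500, f(x_7) = 6.062500, coefficient = 4
x_8 = 2.5000, f(x_8) = 7.250000, coefficient = 2
x_9 = 2.7500, f(x_9) = 8.562500, coefficient = 4
x_10 = 3.0000, f(x_10) = 10.000000, coefficient = 1

I ≈ (0.250000/3) × 137.500000 = 11.458333
Exact value: 11.458333
Error: 0.000000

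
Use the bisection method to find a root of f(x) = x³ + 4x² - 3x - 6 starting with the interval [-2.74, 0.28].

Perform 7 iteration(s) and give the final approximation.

f(x) = x³ + 4x² - 3x - 6
Initial interval: [-2.74, 0.28]

Iteration 1:
  c_1 = (-2.740000 + 0.280000)/2 = -1.230000
  f(c_1) = f(-1.230000) = 1.880733
  f(a) × f(c) ≥ 0, new interval: [-1.230000, 0.280000]
Iteration 2:
  c_2 = (-1.230000 + 0.280000)/2 = -0.475000
  f(c_2) = f(-0.475000) = -3.779672
  f(a) × f(c) < 0, new interval: [-1.230000, -0.475000]
Iteration 3:
  c_3 = (-1.230000 + (-0.475000))/2 = -0.852500
  f(c_3) = f(-0.852500) = -1.155035
  f(a) × f(c) < 0, new interval: [-1.230000, -0.852500]
Iteration 4:
  c_4 = (-1.230000 + (-0.852500))/2 = -1.041250
  f(c_4) = f(-1.041250) = 0.331631
  f(a) × f(c) ≥ 0, new interval: [-1.041250, -0.852500]
Iteration 5:
  c_5 = (-1.041250 + (-0.852500))/2 = -0.946875
  f(c_5) = f(-0.946875) = -0.422028
  f(a) × f(c) < 0, new interval: [-1.041250, -0.946875]
Iteration 6:
  c_6 = (-1.041250 + (-0.946875))/2 = -0.994063
  f(c_6) = f(-0.994063) = -0.047465
  f(a) × f(c) < 0, new interval: [-1.041250, -0.994063]
Iteration 7:
  c_7 = (-1.041250 + (-0.994063))/2 = -1.017656
  f(c_7) = f(-1.017656) = 0.141556
  f(a) × f(c) ≥ 0, new interval: [-1.017656, -0.994063]

After 7 iteration(s), the approximation is c_7 = -1.017656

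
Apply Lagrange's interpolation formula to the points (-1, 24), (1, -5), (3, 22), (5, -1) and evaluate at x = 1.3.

Lagrange interpolation formula:
P(x) = Σ yᵢ × Lᵢ(x)
where Lᵢ(x) = Π_{j≠i} (x - xⱼ)/(xᵢ - xⱼ)

L_0(1.3) = (1.3 - 1)/(-1 - 1) × (1.3 - 3)/(-1 - 3) × (1.3 - 5)/(-1 - 5) = -0.039313
L_1(1.3) = (1.3 - (-1))/(1 - (-1)) × (1.3 - 3)/(1 - 3) × (1.3 - 5)/(1 - 5) = 0.904187
L_2(1.3) = (1.3 - (-1))/(3 - (-1)) × (1.3 - 1)/(3 - 1) × (1.3 - 5)/(3 - 5) = 0.159563
L_3(1.3) = (1.3 - (-1))/(5 - (-1)) × (1.3 - 1)/(5 - 1) × (1.3 - 3)/(5 - 3) = -0.024438

P(1.3) = 24×L_0(1.3) + (-5)×L_1(1.3) + 22×L_2(1.3) + (-1)×L_3(1.3)
P(1.3) = -1.929625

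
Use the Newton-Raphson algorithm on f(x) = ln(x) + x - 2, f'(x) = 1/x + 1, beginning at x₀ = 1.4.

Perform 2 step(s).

f(x) = ln(x) + x - 2
f'(x) = 1/x + 1
x₀ = 1.4

Newton-Raphson formula: x_{n+1} = x_n - f(x_n)/f'(x_n)

Iteration 1:
  f(1.400000) = -0.263528
  f'(1.400000) = 1.714286
  x_1 = 1.400000 - (-0.263528)/1.714286 = 1.553725
Iteration 2:
  f(1.553725) = -0.005621
  f'(1.553725) = 1.643615
  x_2 = 1.553725 - (-0.005621)/1.643615 = 1.557144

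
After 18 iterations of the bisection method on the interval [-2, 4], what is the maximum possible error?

Bisection error bound: |error| ≤ (b-a)/2^n
|error| ≤ (4 - (-2))/2^18 = 6/2^18
|error| ≤ 0.0000228882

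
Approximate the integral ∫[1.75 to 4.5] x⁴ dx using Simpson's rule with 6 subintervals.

f(x) = x⁴
a = 1.75, b = 4.5, n = 6
h = (b - a)/n = 0.458333

Simpson's rule: (h/3)[f(x₀) + 4f(x₁) + 2f(x₂) + ... + f(xₙ)]

x_0 = 1.7500, f(x_0) = 9.378906, coefficient = 1
x_1 = 2.2083, f(x_1) = 23.782555, coefficient = 4
x_2 = 2.6667, f(x_2) = 50.567901, coefficient = 2
x_3 = 3.1250, f(x_3) = 95.367432, coefficient = 4
x_4 = 3.5833, f(x_4) = 164.872733, coefficient = 2
x_5 = 4.0417, f(x_5) = 266.834494, coefficient = 4
x_6 = 4.5000, f(x_6) = 410.062500, coefficient = 1

I ≈ (0.458333/3) × 2394.260598 = 365.789814
Exact value: 365.773633
Error: 0.016181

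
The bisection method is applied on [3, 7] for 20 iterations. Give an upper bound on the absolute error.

Bisection error bound: |error| ≤ (b-a)/2^n
|error| ≤ (7 - 3)/2^20 = 4/2^20
|error| ≤ 0.0000038147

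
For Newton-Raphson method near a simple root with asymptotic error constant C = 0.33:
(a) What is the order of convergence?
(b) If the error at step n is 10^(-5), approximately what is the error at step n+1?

(a) Newton-Raphson has quadratic (order 2) convergence near simple roots.
    This means |e_{n+1}| ≈ C|e_n|².

(b) With |e_n| = 10^(-5) and C = 0.33:
    |e_{n+1}| ≈ 0.33 × (10^(-5))² = 0.33 × 10^(-10)

(a) 2 (quadratic); (b) |e_{n+1}| ≈ 3.300e-11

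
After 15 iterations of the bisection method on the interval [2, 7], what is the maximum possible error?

Bisection error bound: |error| ≤ (b-a)/2^n
|error| ≤ (7 - 2)/2^15 = 5/2^15
|error| ≤ 0.0001525879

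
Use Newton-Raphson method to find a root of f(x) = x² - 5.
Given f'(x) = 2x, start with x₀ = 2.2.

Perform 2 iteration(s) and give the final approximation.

f(x) = x² - 5
f'(x) = 2x
x₀ = 2.2

Newton-Raphson formula: x_{n+1} = x_n - f(x_n)/f'(x_n)

Iteration 1:
  f(2.200000) = -0.160000
  f'(2.200000) = 4.400000
  x_1 = 2.200000 - (-0.160000)/4.400000 = 2.236364
Iteration 2:
  f(2.236364) = 0.001322
  f'(2.236364) = 4.472727
  x_2 = 2.236364 - 0.001322/4.472727 = 2.236068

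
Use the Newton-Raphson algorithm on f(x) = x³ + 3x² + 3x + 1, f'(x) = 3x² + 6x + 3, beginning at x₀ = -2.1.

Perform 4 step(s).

f(x) = x³ + 3x² + 3x + 1
f'(x) = 3x² + 6x + 3
x₀ = -2.1

Newton-Raphson formula: x_{n+1} = x_n - f(x_n)/f'(x_n)

Iteration 1:
  f(-2.100000) = -1.331000
  f'(-2.100000) = 3.630000
  x_1 = -2.100000 - (-1.331000)/3.630000 = -1.733333
Iteration 2:
  f(-1.733333) = -0.394370
  f'(-1.733333) = 1.613333
  x_2 = -1.733333 - (-0.394370)/1.613333 = -1.488889
Iteration 3:
  f(-1.488889) = -0.116850
  f'(-1.488889) = 0.717037
  x_3 = -1.488889 - (-0.116850)/0.717037 = -1.325926
Iteration 4:
  f(-1.325926) = -0.034622
  f'(-1.325926) = 0.318683
  x_4 = -1.325926 - (-0.034622)/0.318683 = -1.217284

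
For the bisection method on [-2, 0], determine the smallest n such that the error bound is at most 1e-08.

We need (b-a)/2^n ≤ 1e-08
(0 - (-2))/2^n ≤ 1e-08
2/2^n ≤ 1e-08
2^n ≥ 200000000
n ≥ log₂(200000000) = 27.58
n ≥ 28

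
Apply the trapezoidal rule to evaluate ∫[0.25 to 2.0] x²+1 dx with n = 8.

f(x) = x²+1
a = 0.25, b = 2.0, n = 8
h = (b - a)/n = 0.218750

Trapezoidal rule: (h/2)[f(x₀) + 2f(x₁) + 2f(x₂) + ... + f(xₙ)]

x_0 = 0.2500, f(x_0) = 1.062500, coefficient = 1
x_1 = 0.4688, f(x_1) = 1.219727, coefficient = 2
x_2 = 0.6875, f(x_2) = 1.472656, coefficient = 2
x_3 = 0.9062, f(x_3) = 1.821289, coefficient = 2
x_4 = 1.1250, f(x_4) = 2.265625, coefficient = 2
x_5 = 1.3438, f(x_5) = 2.805664, coefficient = 2
x_6 = 1.5625, f(x_6) = 3.441406, coefficient = 2
x_7 = 1.7812, f(x_7) = 4.172852, coefficient = 2
x_8 = 2.0000, f(x_8) = 5.000000, coefficient = 1

I ≈ (0.218750/2) × 40.460938 = 4.425415
Exact value: 4.411458
Error: 0.013957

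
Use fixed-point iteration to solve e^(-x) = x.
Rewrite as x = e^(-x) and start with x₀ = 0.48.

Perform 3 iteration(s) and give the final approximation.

Equation: e^(-x) = x
Fixed-point form: x = e^(-x)
x₀ = 0.48

x_1 = g(0.480000) = 0.618783
x_2 = g(0.618783) = 0.538599
x_3 = g(0.538599) = 0.583565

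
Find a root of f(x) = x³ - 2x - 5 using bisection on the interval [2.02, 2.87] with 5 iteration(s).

f(x) = x³ - 2x - 5
Initial interval: [2.02, 2.87]

Iteration 1:
  c_1 = (2.020000 + 2.870000)/2 = 2.445000
  f(c_1) = f(2.445000) = 4.726271
  f(a) × f(c) < 0, new interval: [2.020000, 2.445000]
Iteration 2:
  c_2 = (2.020000 + 2.445000)/2 = 2.232500
  f(c_2) = f(2.232500) = 1.661906
  f(a) × f(c) < 0, new interval: [2.020000, 2.232500]
Iteration 3:
  c_3 = (2.020000 + 2.232500)/2 = 2.126250
  f(c_3) = f(2.126250) = 0.360147
  f(a) × f(c) < 0, new interval: [2.020000, 2.126250]
Iteration 4:
  c_4 = (2.020000 + 2.126250)/2 = 2.073125
  f(c_4) = f(2.073125) = -0.236275
  f(a) × f(c) ≥ 0, new interval: [2.073125, 2.126250]
Iteration 5:
  c_5 = (2.073125 + 2.126250)/2 = 2.099687
  f(c_5) = f(2.099687) = 0.057491
  f(a) × f(c) < 0, new interval: [2.073125, 2.099687]

After 5 iteration(s), the approximation is c_5 = 2.099687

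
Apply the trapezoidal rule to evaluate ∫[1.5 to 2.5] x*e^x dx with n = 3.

f(x) = x*e^x
a = 1.5, b = 2.5, n = 3
h = (b - a)/n = 0.333333

Trapezoidal rule: (h/2)[f(x₀) + 2f(x₁) + 2f(x₂) + ... + f(xₙ)]

x_0 = 1.5000, f(x_0) = 6.722534, coefficient = 1
x_1 = 1.8333, f(x_1) = 11.466952, coefficient = 2
x_2 = 2.1667, f(x_2) = 18.913133, coefficient = 2
x_3 = 2.5000, f(x_3) = 30.456235, coefficient = 1

I ≈ (0.333333/2) × 97.938938 = 16.323156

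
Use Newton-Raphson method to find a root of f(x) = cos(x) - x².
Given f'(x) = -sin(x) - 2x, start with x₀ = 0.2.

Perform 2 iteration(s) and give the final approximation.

f(x) = cos(x) - x²
f'(x) = -sin(x) - 2x
x₀ = 0.2

Newton-Raphson formula: x_{n+1} = x_n - f(x_n)/f'(x_n)

Iteration 1:
  f(0.200000) = 0.940067
  f'(0.200000) = -0.598669
  x_1 = 0.200000 - 0.940067/(-0.598669) = 1.770260
Iteration 2:
  f(1.770260) = -3.331965
  f'(1.770260) = -4.520693
  x_2 = 1.770260 - (-3.331965)/(-4.520693) = 1.033213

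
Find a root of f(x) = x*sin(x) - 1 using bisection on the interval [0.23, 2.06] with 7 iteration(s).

f(x) = x*sin(x) - 1
Initial interval: [0.23, 2.06]

Iteration 1:
  c_1 = (0.230000 + 2.060000)/2 = 1.145000
  f(c_1) = f(1.145000) = 0.042763
  f(a) × f(c) < 0, new interval: [0.230000, 1.145000]
Iteration 2:
  c_2 = (0.230000 + 1.145000)/2 = 0.687500
  f(c_2) = f(0.687500) = -0.563708
  f(a) × f(c) ≥ 0, new interval: [0.687500, 1.145000]
Iteration 3:
  c_3 = (0.687500 + 1.145000)/2 = 0.916250
  f(c_3) = f(0.916250) = -0.273117
  f(a) × f(c) ≥ 0, new interval: [0.916250, 1.145000]
Iteration 4:
  c_4 = (0.916250 + 1.145000)/2 = 1.030625
  f(c_4) = f(1.030625) = -0.116115
  f(a) × f(c) ≥ 0, new interval: [1.030625, 1.145000]
Iteration 5:
  c_5 = (1.030625 + 1.145000)/2 = 1.087813
  f(c_5) = f(1.087813) = -0.036619
  f(a) × f(c) ≥ 0, new interval: [1.087813, 1.145000]
Iteration 6:
  c_6 = (1.087813 + 1.145000)/2 = 1.116406
  f(c_6) = f(1.116406) = 0.003123
  f(a) × f(c) < 0, new interval: [1.087813, 1.116406]
Iteration 7:
  c_7 = (1.087813 + 1.116406)/2 = 1.102109
  f(c_7) = f(1.102109) = -0.016740
  f(a) × f(c) ≥ 0, new interval: [1.102109, 1.116406]

After 7 iteration(s), the approximation is c_7 = 1.102109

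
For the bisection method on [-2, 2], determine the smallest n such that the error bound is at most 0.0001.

We need (b-a)/2^n ≤ 0.0001
(2 - (-2))/2^n ≤ 0.0001
4/2^n ≤ 0.0001
2^n ≥ 40000
n ≥ log₂(40000) = 15.29
n ≥ 16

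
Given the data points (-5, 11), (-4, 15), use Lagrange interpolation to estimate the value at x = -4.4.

Lagrange interpolation formula:
P(x) = Σ yᵢ × Lᵢ(x)
where Lᵢ(x) = Π_{j≠i} (x - xⱼ)/(xᵢ - xⱼ)

L_0(-4.4) = (-4.4 - (-4))/(-5 - (-4)) = 0.400000
L_1(-4.4) = (-4.4 - (-5))/(-4 - (-5)) = 0.600000

P(-4.4) = 11×L_0(-4.4) + 15×L_1(-4.4)
P(-4.4) = 13.400000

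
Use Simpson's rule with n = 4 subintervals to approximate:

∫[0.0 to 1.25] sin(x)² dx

f(x) = sin(x)²
a = 0.0, b = 1.25, n = 4
h = (b - a)/n = 0.312500

Simpson's rule: (h/3)[f(x₀) + 4f(x₁) + 2f(x₂) + ... + f(xₙ)]

x_0 = 0.0000, f(x_0) = 0.000000, coefficient = 1
x_1 = 0.3125, f(x_1) = 0.094518, coefficient = 4
x_2 = 0.6250, f(x_2) = 0.342339, coefficient = 2
x_3 = 0.9375, f(x_3) = 0.649767, coefficient = 4
x_4 = 1.2500, f(x_4) = 0.900572, coefficient = 1

I ≈ (0.312500/3) × 4.562390 = 0.475249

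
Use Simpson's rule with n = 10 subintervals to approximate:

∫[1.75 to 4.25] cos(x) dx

f(x) = cos(x)
a = 1.75, b = 4.25, n = 10
h = (b - a)/n = 0.250000

Simpson's rule: (h/3)[f(x₀) + 4f(x₁) + 2f(x₂) + ... + f(xₙ)]

x_0 = 1.7500, f(x_0) = -0.178246, coefficient = 1
x_1 = 2.0000, f(x_1) = -0.416147, coefficient = 4
x_2 = 2.2500, f(x_2) = -0.628174, coefficient = 2
x_3 = 2.5000, f(x_3) = -0.801144, coefficient = 4
x_4 = 2.7500, f(x_4) = -0.924302, coefficient = 2
x_5 = 3.0000, f(x_5) = -0.989992, coefficient = 4
x_6 = 3.2500, f(x_6) = -0.994130, coefficient = 2
x_7 = 3.5000, f(x_7) = -0.936457, coefficient = 4
x_8 = 3.7500, f(x_8) = -0.820559, coefficient = 2
x_9 = 4.0000, f(x_9) = -0.653644, coefficient = 4
x_10 = 4.2500, f(x_10) = -0.446087, coefficient = 1

I ≈ (0.250000/3) × -22.548197 = -1.879016
Exact value: -1.878975
Error: 0.000041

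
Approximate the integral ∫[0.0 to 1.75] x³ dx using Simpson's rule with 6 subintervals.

f(x) = x³
a = 0.0, b = 1.75, n = 6
h = (b - a)/n = 0.291667

Simpson's rule: (h/3)[f(x₀) + 4f(x₁) + 2f(x₂) + ... + f(xₙ)]

x_0 = 0.0000, f(x_0) = 0.000000, coefficient = 1
x_1 = 0.2917, f(x_1) = 0.024812, coefficient = 4
x_2 = 0.5833, f(x_2) = 0.198495, coefficient = 2
x_3 = 0.8750, f(x_3) = 0.669922, coefficient = 4
x_4 = 1.1667, f(x_4) = 1.587963, coefficient = 2
x_5 = 1.4583, f(x_5) = 3.101490, coefficient = 4
x_6 = 1.7500, f(x_6) = 5.359375, coefficient = 1

I ≈ (0.291667/3) × 24.117188 = 2.344727
Exact value: 2.344727
Error: 0.000000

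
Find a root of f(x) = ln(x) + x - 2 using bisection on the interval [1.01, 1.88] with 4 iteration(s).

f(x) = ln(x) + x - 2
Initial interval: [1.01, 1.88]

Iteration 1:
  c_1 = (1.010000 + 1.880000)/2 = 1.445000
  f(c_1) = f(1.445000) = -0.186891
  f(a) × f(c) ≥ 0, new interval: [1.445000, 1.880000]
Iteration 2:
  c_2 = (1.445000 + 1.880000)/2 = 1.662500
  f(c_2) = f(1.662500) = 0.170822
  f(a) × f(c) < 0, new interval: [1.445000, 1.662500]
Iteration 3:
  c_3 = (1.445000 + 1.662500)/2 = 1.553750
  f(c_3) = f(1.553750) = -0.005579
  f(a) × f(c) ≥ 0, new interval: [1.553750, 1.662500]
Iteration 4:
  c_4 = (1.553750 + 1.662500)/2 = 1.608125
  f(c_4) = f(1.608125) = 0.083194
  f(a) × f(c) < 0, new interval: [1.553750, 1.608125]

After 4 iteration(s), the approximation is c_4 = 1.608125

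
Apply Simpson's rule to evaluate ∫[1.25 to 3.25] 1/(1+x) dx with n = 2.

f(x) = 1/(1+x)
a = 1.25, b = 3.25, n = 2
h = (b - a)/n = 1.000000

Simpson's rule: (h/3)[f(x₀) + 4f(x₁) + 2f(x₂) + ... + f(xₙ)]

x_0 = 1.2500, f(x_0) = 0.444444, coefficient = 1
x_1 = 2.2500, f(x_1) = 0.307692, coefficient = 4
x_2 = 3.2500, f(x_2) = 0.235294, coefficient = 1

I ≈ (1.000000/3) × 1.910508 = 0.636836
Exact value: 0.635989
Error: 0.000847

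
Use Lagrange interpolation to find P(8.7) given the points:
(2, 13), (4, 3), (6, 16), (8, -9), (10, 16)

Lagrange interpolation formula:
P(x) = Σ yᵢ × Lᵢ(x)
where Lᵢ(x) = Π_{j≠i} (x - xⱼ)/(xᵢ - xⱼ)

L_0(8.7) = (8.7 - 4)/(2 - 4) × (8.7 - 6)/(2 - 6) × (8.7 - 8)/(2 - 8) × (8.7 - 10)/(2 - 10) = -0.030073
L_1(8.7) = (8.7 - 2)/(4 - 2) × (8.7 - 6)/(4 - 6) × (8.7 - 8)/(4 - 8) × (8.7 - 10)/(4 - 10) = 0.171478
L_2(8.7) = (8.7 - 2)/(6 - 2) × (8.7 - 4)/(6 - 4) × (8.7 - 8)/(6 - 8) × (8.7 - 10)/(6 - 10) = -0.447748
L_3(8.7) = (8.7 - 2)/(8 - 2) × (8.7 - 4)/(8 - 4) × (8.7 - 6)/(8 - 6) × (8.7 - 10)/(8 - 10) = 1.151353
L_4(8.7) = (8.7 - 2)/(10 - 2) × (8.7 - 4)/(10 - 4) × (8.7 - 6)/(10 - 6) × (8.7 - 8)/(10 - 8) = 0.154990

P(8.7) = 13×L_0(8.7) + 3×L_1(8.7) + 16×L_2(8.7) + (-9)×L_3(8.7) + 16×L_4(8.7)
P(8.7) = -14.922826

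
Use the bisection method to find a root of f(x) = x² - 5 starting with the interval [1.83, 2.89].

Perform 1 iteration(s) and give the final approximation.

f(x) = x² - 5
Initial interval: [1.83, 2.89]

Iteration 1:
  c_1 = (1.830000 + 2.890000)/2 = 2.360000
  f(c_1) = f(2.360000) = 0.569600
  f(a) × f(c) < 0, new interval: [1.830000, 2.360000]

After 1 iteration(s), the approximation is c_1 = 2.360000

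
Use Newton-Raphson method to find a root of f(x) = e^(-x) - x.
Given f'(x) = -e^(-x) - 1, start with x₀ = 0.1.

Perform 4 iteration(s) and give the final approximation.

f(x) = e^(-x) - x
f'(x) = -e^(-x) - 1
x₀ = 0.1

Newton-Raphson formula: x_{n+1} = x_n - f(x_n)/f'(x_n)

Iteration 1:
  f(0.100000) = 0.804837
  f'(0.100000) = -1.904837
  x_1 = 0.100000 - 0.804837/(-1.904837) = 0.522523
Iteration 2:
  f(0.522523) = 0.070500
  f'(0.522523) = -1.593023
  x_2 = 0.522523 - 0.070500/(-1.593023) = 0.566778
Iteration 3:
  f(0.566778) = 0.000572
  f'(0.566778) = -1.567350
  x_3 = 0.566778 - 0.000572/(-1.567350) = 0.567143
Iteration 4:
  f(0.567143) = 0.000000
  f'(0.567143) = -1.567143
  x_4 = 0.567143 - 0.000000/(-1.567143) = 0.567143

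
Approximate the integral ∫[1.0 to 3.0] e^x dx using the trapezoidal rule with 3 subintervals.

f(x) = e^x
a = 1.0, b = 3.0, n = 3
h = (b - a)/n = 0.666667

Trapezoidal rule: (h/2)[f(x₀) + 2f(x₁) + 2f(x₂) + ... + f(xₙ)]

x_0 = 1.0000, f(x_0) = 2.718282, coefficient = 1
x_1 = 1.6667, f(x_1) = 5.294490, coefficient = 2
x_2 = 2.3333, f(x_2) = 10.312259, coefficient = 2
x_3 = 3.0000, f(x_3) = 20.085537, coefficient = 1

I ≈ (0.666667/2) × 54.017316 = 18.005772
Exact value: 17.367255
Error: 0.638517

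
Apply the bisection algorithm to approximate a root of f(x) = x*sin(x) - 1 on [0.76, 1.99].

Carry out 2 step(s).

f(x) = x*sin(x) - 1
Initial interval: [0.76, 1.99]

Iteration 1:
  c_1 = (0.760000 + 1.990000)/2 = 1.375000
  f(c_1) = f(1.375000) = 0.348728
  f(a) × f(c) < 0, new interval: [0.760000, 1.375000]
Iteration 2:
  c_2 = (0.760000 + 1.375000)/2 = 1.067500
  f(c_2) = f(1.067500) = -0.064873
  f(a) × f(c) ≥ 0, new interval: [1.067500, 1.375000]

After 2 iteration(s), the approximation is c_2 = 1.067500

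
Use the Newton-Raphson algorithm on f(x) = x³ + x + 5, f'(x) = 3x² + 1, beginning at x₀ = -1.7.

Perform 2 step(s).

f(x) = x³ + x + 5
f'(x) = 3x² + 1
x₀ = -1.7

Newton-Raphson formula: x_{n+1} = x_n - f(x_n)/f'(x_n)

Iteration 1:
  f(-1.700000) = -1.613000
  f'(-1.700000) = 9.670000
  x_1 = -1.700000 - (-1.613000)/9.670000 = -1.533195
Iteration 2:
  f(-1.533195) = -0.137260
  f'(-1.533195) = 8.052065
  x_2 = -1.533195 - (-0.137260)/8.052065 = -1.516149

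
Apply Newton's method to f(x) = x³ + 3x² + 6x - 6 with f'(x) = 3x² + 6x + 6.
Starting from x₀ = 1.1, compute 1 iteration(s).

f(x) = x³ + 3x² + 6x - 6
f'(x) = 3x² + 6x + 6
x₀ = 1.1

Newton-Raphson formula: x_{n+1} = x_n - f(x_n)/f'(x_n)

Iteration 1:
  f(1.100000) = 5.561000
  f'(1.100000) = 16.230000
  x_1 = 1.100000 - 5.561000/16.230000 = 0.757363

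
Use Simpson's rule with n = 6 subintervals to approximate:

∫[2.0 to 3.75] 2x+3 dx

f(x) = 2x+3
a = 2.0, b = 3.75, n = 6
h = (b - a)/n = 0.291667

Simpson's rule: (h/3)[f(x₀) + 4f(x₁) + 2f(x₂) + ... + f(xₙ)]

x_0 = 2.0000, f(x_0) = 7.000000, coefficient = 1
x_1 = 2.2917, f(x_1) = 7.583333, coefficient = 4
x_2 = 2.5833, f(x_2) = 8.166667, coefficient = 2
x_3 = 2.8750, f(x_3) = 8.750000, coefficient = 4
x_4 = 3.1667, f(x_4) = 9.333333, coefficient = 2
x_5 = 3.4583, f(x_5) = 9.916667, coefficient = 4
x_6 = 3.7500, f(x_6) = 10.500000, coefficient = 1

I ≈ (0.291667/3) × 157.500000 = 15.312500
Exact value: 15.312500
Error: 0.000000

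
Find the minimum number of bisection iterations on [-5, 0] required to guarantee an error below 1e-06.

We need (b-a)/2^n ≤ 1e-06
(0 - (-5))/2^n ≤ 1e-06
5/2^n ≤ 1e-06
2^n ≥ 5000000
n ≥ log₂(5000000) = 22.25
n ≥ 23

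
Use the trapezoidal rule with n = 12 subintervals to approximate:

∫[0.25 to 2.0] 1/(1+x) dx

f(x) = 1/(1+x)
a = 0.25, b = 2.0, n = 12
h = (b - a)/n = 0.145833

Trapezoidal rule: (h/2)[f(x₀) + 2f(x₁) + 2f(x₂) + ... + f(xₙ)]

x_0 = 0.2500, f(x_0) = 0.800000, coefficient = 1
x_1 = 0.3958, f(x_1) = 0.716418, coefficient = 2
x_2 = 0.5417, f(x_2) = 0.648649, coefficient = 2
x_3 = 0.6875, f(x_3) = 0.592593, coefficient = 2
x_4 = 0.8333, f(x_4) = 0.545455, coefficient = 2
x_5 = 0.9792, f(x_5) = 0.505263, coefficient = 2
x_6 = 1.1250, f(x_6) = 0.470588, coefficient = 2
x_7 = 1.2708, f(x_7) = 0.440367, coefficient = 2
x_8 = 1.4167, f(x_8) = 0.413793, coefficient = 2
x_9 = 1.5625, f(x_9) = 0.390244, coefficient = 2
x_10 = 1.7083, f(x_10) = 0.369231, coefficient = 2
x_11 = 1.8542, f(x_11) = 0.350365, coefficient = 2
x_12 = 2.0000, f(x_12) = 0.333333, coefficient = 1

I ≈ (0.145833/2) × 12.019263 = 0.876405
Exact value: 0.875469
Error: 0.000936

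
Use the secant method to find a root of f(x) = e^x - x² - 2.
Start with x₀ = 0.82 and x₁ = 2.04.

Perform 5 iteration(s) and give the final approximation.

f(x) = e^x - x² - 2
x₀ = 0.82, x₁ = 2.04

Secant formula: x_{n+1} = x_n - f(x_n)(x_n - x_{n-1})/(f(x_n) - f(x_{n-1}))

Iteration 1:
  f(0.820000) = -0.401900
  f(2.040000) = 1.529009
  x_2 = 2.040000 - 1.529009×(2.040000 - 0.820000)/(1.529009 - (-0.401900))
       = 1.073931
Iteration 2:
  f(2.040000) = 1.529009
  f(1.073931) = -0.226465
  x_3 = 1.073931 - (-0.226465)×(1.073931 - 2.040000)/(-0.226465 - 1.529009)
       = 1.198559
Iteration 3:
  f(1.073931) = -0.226465
  f(1.198559) = -0.121208
  x_4 = 1.198559 - (-0.121208)×(1.198559 - 1.073931)/(-0.121208 - (-0.226465))
       = 1.342072
Iteration 4:
  f(1.198559) = -0.121208
  f(1.342072) = 0.025807
  x_5 = 1.342072 - 0.025807×(1.342072 - 1.198559)/(0.025807 - (-0.121208))
       = 1.316879
Iteration 5:
  f(1.342072) = 0.025807
  f(1.316879) = -0.002414
  x_6 = 1.316879 - (-0.002414)×(1.316879 - 1.342072)/(-0.002414 - 0.025807)
       = 1.319034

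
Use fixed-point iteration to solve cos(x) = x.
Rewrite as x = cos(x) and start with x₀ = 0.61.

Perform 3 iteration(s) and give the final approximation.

Equation: cos(x) = x
Fixed-point form: x = cos(x)
x₀ = 0.61

x_1 = g(0.610000) = 0.819648
x_2 = g(0.819648) = 0.682479
x_3 = g(0.682479) = 0.776012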